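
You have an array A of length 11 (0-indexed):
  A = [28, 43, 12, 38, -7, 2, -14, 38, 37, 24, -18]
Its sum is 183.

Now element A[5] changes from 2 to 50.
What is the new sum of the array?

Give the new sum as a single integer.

Old value at index 5: 2
New value at index 5: 50
Delta = 50 - 2 = 48
New sum = old_sum + delta = 183 + (48) = 231

Answer: 231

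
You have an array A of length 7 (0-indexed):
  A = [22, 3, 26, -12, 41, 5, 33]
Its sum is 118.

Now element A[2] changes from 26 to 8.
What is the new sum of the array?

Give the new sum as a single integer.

Answer: 100

Derivation:
Old value at index 2: 26
New value at index 2: 8
Delta = 8 - 26 = -18
New sum = old_sum + delta = 118 + (-18) = 100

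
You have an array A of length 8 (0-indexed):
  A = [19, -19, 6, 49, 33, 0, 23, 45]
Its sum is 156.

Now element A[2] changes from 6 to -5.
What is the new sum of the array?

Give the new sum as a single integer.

Answer: 145

Derivation:
Old value at index 2: 6
New value at index 2: -5
Delta = -5 - 6 = -11
New sum = old_sum + delta = 156 + (-11) = 145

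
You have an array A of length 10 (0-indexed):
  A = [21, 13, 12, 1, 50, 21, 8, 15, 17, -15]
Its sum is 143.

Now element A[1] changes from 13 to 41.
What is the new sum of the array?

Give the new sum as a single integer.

Old value at index 1: 13
New value at index 1: 41
Delta = 41 - 13 = 28
New sum = old_sum + delta = 143 + (28) = 171

Answer: 171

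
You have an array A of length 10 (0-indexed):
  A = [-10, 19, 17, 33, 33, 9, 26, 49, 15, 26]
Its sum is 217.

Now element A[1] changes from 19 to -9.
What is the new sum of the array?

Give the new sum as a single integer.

Old value at index 1: 19
New value at index 1: -9
Delta = -9 - 19 = -28
New sum = old_sum + delta = 217 + (-28) = 189

Answer: 189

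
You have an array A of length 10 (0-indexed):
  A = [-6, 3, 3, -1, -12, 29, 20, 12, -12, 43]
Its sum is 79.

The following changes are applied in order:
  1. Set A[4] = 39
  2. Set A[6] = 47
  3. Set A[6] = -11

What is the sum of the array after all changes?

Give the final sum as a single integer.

Answer: 99

Derivation:
Initial sum: 79
Change 1: A[4] -12 -> 39, delta = 51, sum = 130
Change 2: A[6] 20 -> 47, delta = 27, sum = 157
Change 3: A[6] 47 -> -11, delta = -58, sum = 99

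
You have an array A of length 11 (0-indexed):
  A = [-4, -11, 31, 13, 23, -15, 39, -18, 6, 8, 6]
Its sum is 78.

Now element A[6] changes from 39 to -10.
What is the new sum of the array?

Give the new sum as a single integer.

Old value at index 6: 39
New value at index 6: -10
Delta = -10 - 39 = -49
New sum = old_sum + delta = 78 + (-49) = 29

Answer: 29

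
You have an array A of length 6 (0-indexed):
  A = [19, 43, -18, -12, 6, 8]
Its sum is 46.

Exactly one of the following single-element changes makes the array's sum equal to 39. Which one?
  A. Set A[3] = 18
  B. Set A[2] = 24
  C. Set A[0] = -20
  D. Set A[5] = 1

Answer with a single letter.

Option A: A[3] -12->18, delta=30, new_sum=46+(30)=76
Option B: A[2] -18->24, delta=42, new_sum=46+(42)=88
Option C: A[0] 19->-20, delta=-39, new_sum=46+(-39)=7
Option D: A[5] 8->1, delta=-7, new_sum=46+(-7)=39 <-- matches target

Answer: D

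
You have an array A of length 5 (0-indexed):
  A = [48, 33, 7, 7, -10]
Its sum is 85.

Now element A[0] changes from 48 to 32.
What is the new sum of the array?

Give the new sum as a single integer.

Old value at index 0: 48
New value at index 0: 32
Delta = 32 - 48 = -16
New sum = old_sum + delta = 85 + (-16) = 69

Answer: 69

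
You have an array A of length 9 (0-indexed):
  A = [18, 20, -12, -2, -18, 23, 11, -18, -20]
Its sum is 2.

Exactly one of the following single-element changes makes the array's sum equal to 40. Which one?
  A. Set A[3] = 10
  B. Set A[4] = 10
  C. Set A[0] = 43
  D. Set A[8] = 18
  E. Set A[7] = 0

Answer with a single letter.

Option A: A[3] -2->10, delta=12, new_sum=2+(12)=14
Option B: A[4] -18->10, delta=28, new_sum=2+(28)=30
Option C: A[0] 18->43, delta=25, new_sum=2+(25)=27
Option D: A[8] -20->18, delta=38, new_sum=2+(38)=40 <-- matches target
Option E: A[7] -18->0, delta=18, new_sum=2+(18)=20

Answer: D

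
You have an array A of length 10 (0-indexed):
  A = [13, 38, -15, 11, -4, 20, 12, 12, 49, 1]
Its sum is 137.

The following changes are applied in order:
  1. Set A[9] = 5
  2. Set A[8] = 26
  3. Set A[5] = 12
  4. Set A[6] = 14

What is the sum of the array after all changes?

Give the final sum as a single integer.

Initial sum: 137
Change 1: A[9] 1 -> 5, delta = 4, sum = 141
Change 2: A[8] 49 -> 26, delta = -23, sum = 118
Change 3: A[5] 20 -> 12, delta = -8, sum = 110
Change 4: A[6] 12 -> 14, delta = 2, sum = 112

Answer: 112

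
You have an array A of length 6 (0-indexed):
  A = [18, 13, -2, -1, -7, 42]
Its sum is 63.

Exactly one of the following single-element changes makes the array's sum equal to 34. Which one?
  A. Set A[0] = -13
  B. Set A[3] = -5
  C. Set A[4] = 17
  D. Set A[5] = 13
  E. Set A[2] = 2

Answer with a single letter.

Option A: A[0] 18->-13, delta=-31, new_sum=63+(-31)=32
Option B: A[3] -1->-5, delta=-4, new_sum=63+(-4)=59
Option C: A[4] -7->17, delta=24, new_sum=63+(24)=87
Option D: A[5] 42->13, delta=-29, new_sum=63+(-29)=34 <-- matches target
Option E: A[2] -2->2, delta=4, new_sum=63+(4)=67

Answer: D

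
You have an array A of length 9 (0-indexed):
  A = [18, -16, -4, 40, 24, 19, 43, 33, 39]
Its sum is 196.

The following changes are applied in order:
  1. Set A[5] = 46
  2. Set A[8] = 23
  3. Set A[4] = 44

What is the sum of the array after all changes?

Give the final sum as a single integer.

Initial sum: 196
Change 1: A[5] 19 -> 46, delta = 27, sum = 223
Change 2: A[8] 39 -> 23, delta = -16, sum = 207
Change 3: A[4] 24 -> 44, delta = 20, sum = 227

Answer: 227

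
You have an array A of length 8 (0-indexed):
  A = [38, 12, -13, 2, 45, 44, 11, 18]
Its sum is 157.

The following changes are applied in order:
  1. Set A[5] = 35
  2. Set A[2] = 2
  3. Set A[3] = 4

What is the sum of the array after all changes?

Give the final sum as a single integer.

Answer: 165

Derivation:
Initial sum: 157
Change 1: A[5] 44 -> 35, delta = -9, sum = 148
Change 2: A[2] -13 -> 2, delta = 15, sum = 163
Change 3: A[3] 2 -> 4, delta = 2, sum = 165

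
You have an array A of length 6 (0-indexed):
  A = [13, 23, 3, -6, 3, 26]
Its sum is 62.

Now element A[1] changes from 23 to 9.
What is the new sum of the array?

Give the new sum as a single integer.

Answer: 48

Derivation:
Old value at index 1: 23
New value at index 1: 9
Delta = 9 - 23 = -14
New sum = old_sum + delta = 62 + (-14) = 48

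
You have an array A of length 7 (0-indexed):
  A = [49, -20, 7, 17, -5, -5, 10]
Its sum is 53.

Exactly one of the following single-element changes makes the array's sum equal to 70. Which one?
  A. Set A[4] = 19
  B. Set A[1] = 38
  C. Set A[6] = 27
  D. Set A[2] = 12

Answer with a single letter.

Answer: C

Derivation:
Option A: A[4] -5->19, delta=24, new_sum=53+(24)=77
Option B: A[1] -20->38, delta=58, new_sum=53+(58)=111
Option C: A[6] 10->27, delta=17, new_sum=53+(17)=70 <-- matches target
Option D: A[2] 7->12, delta=5, new_sum=53+(5)=58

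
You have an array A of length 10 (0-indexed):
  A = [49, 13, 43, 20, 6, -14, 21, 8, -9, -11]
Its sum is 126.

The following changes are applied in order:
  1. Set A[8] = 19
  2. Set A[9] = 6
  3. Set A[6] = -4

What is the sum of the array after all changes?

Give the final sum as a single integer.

Initial sum: 126
Change 1: A[8] -9 -> 19, delta = 28, sum = 154
Change 2: A[9] -11 -> 6, delta = 17, sum = 171
Change 3: A[6] 21 -> -4, delta = -25, sum = 146

Answer: 146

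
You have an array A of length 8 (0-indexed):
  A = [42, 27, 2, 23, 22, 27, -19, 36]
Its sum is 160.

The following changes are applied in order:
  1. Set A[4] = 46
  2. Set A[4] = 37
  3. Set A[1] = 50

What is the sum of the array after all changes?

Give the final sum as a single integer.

Initial sum: 160
Change 1: A[4] 22 -> 46, delta = 24, sum = 184
Change 2: A[4] 46 -> 37, delta = -9, sum = 175
Change 3: A[1] 27 -> 50, delta = 23, sum = 198

Answer: 198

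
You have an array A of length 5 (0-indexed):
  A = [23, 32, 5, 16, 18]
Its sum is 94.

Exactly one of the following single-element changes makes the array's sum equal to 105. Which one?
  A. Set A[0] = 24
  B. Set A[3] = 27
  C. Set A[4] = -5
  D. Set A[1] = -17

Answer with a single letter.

Answer: B

Derivation:
Option A: A[0] 23->24, delta=1, new_sum=94+(1)=95
Option B: A[3] 16->27, delta=11, new_sum=94+(11)=105 <-- matches target
Option C: A[4] 18->-5, delta=-23, new_sum=94+(-23)=71
Option D: A[1] 32->-17, delta=-49, new_sum=94+(-49)=45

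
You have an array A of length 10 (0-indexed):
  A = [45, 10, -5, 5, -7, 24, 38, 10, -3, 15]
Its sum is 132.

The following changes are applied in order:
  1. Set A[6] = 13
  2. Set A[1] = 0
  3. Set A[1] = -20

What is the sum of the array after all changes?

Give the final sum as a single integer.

Initial sum: 132
Change 1: A[6] 38 -> 13, delta = -25, sum = 107
Change 2: A[1] 10 -> 0, delta = -10, sum = 97
Change 3: A[1] 0 -> -20, delta = -20, sum = 77

Answer: 77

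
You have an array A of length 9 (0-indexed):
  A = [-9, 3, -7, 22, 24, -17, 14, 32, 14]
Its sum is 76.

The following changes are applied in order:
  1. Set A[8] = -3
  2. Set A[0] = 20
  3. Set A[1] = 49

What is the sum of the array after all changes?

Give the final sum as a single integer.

Answer: 134

Derivation:
Initial sum: 76
Change 1: A[8] 14 -> -3, delta = -17, sum = 59
Change 2: A[0] -9 -> 20, delta = 29, sum = 88
Change 3: A[1] 3 -> 49, delta = 46, sum = 134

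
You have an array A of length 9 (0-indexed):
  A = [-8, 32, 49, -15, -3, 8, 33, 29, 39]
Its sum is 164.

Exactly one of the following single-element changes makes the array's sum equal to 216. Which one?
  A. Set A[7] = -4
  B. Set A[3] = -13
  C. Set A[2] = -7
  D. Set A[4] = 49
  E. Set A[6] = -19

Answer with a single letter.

Answer: D

Derivation:
Option A: A[7] 29->-4, delta=-33, new_sum=164+(-33)=131
Option B: A[3] -15->-13, delta=2, new_sum=164+(2)=166
Option C: A[2] 49->-7, delta=-56, new_sum=164+(-56)=108
Option D: A[4] -3->49, delta=52, new_sum=164+(52)=216 <-- matches target
Option E: A[6] 33->-19, delta=-52, new_sum=164+(-52)=112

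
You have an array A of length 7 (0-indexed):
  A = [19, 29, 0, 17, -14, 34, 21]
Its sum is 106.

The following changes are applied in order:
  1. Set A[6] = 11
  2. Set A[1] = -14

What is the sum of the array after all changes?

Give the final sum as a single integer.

Answer: 53

Derivation:
Initial sum: 106
Change 1: A[6] 21 -> 11, delta = -10, sum = 96
Change 2: A[1] 29 -> -14, delta = -43, sum = 53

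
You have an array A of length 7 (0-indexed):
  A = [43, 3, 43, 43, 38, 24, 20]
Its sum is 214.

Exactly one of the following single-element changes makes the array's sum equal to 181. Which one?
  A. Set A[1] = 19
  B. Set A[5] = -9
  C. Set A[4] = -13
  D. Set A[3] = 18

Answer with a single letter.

Answer: B

Derivation:
Option A: A[1] 3->19, delta=16, new_sum=214+(16)=230
Option B: A[5] 24->-9, delta=-33, new_sum=214+(-33)=181 <-- matches target
Option C: A[4] 38->-13, delta=-51, new_sum=214+(-51)=163
Option D: A[3] 43->18, delta=-25, new_sum=214+(-25)=189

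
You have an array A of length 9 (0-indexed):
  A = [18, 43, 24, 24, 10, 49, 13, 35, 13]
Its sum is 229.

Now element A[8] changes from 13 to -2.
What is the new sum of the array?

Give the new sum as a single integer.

Old value at index 8: 13
New value at index 8: -2
Delta = -2 - 13 = -15
New sum = old_sum + delta = 229 + (-15) = 214

Answer: 214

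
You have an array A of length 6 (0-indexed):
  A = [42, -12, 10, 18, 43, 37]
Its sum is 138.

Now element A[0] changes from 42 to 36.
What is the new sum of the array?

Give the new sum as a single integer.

Old value at index 0: 42
New value at index 0: 36
Delta = 36 - 42 = -6
New sum = old_sum + delta = 138 + (-6) = 132

Answer: 132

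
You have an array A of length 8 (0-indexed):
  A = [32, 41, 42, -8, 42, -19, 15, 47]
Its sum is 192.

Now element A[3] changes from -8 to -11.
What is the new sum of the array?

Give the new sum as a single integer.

Answer: 189

Derivation:
Old value at index 3: -8
New value at index 3: -11
Delta = -11 - -8 = -3
New sum = old_sum + delta = 192 + (-3) = 189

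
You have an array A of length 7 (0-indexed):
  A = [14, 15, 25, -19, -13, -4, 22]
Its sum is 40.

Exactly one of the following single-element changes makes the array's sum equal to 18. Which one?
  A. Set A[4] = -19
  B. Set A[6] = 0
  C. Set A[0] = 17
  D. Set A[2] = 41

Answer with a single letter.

Option A: A[4] -13->-19, delta=-6, new_sum=40+(-6)=34
Option B: A[6] 22->0, delta=-22, new_sum=40+(-22)=18 <-- matches target
Option C: A[0] 14->17, delta=3, new_sum=40+(3)=43
Option D: A[2] 25->41, delta=16, new_sum=40+(16)=56

Answer: B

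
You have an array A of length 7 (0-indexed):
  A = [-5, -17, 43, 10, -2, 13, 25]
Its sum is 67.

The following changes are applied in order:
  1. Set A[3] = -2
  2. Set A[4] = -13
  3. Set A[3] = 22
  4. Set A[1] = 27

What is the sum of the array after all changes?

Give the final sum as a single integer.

Initial sum: 67
Change 1: A[3] 10 -> -2, delta = -12, sum = 55
Change 2: A[4] -2 -> -13, delta = -11, sum = 44
Change 3: A[3] -2 -> 22, delta = 24, sum = 68
Change 4: A[1] -17 -> 27, delta = 44, sum = 112

Answer: 112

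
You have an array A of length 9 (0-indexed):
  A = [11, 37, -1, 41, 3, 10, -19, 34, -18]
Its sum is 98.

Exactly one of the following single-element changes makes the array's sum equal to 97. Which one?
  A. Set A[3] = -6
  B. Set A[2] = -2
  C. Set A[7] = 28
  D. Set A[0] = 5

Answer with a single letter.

Answer: B

Derivation:
Option A: A[3] 41->-6, delta=-47, new_sum=98+(-47)=51
Option B: A[2] -1->-2, delta=-1, new_sum=98+(-1)=97 <-- matches target
Option C: A[7] 34->28, delta=-6, new_sum=98+(-6)=92
Option D: A[0] 11->5, delta=-6, new_sum=98+(-6)=92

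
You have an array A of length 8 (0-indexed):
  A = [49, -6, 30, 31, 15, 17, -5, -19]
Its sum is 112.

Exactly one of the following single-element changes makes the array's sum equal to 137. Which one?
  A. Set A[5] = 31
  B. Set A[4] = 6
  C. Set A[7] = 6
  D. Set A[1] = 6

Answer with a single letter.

Option A: A[5] 17->31, delta=14, new_sum=112+(14)=126
Option B: A[4] 15->6, delta=-9, new_sum=112+(-9)=103
Option C: A[7] -19->6, delta=25, new_sum=112+(25)=137 <-- matches target
Option D: A[1] -6->6, delta=12, new_sum=112+(12)=124

Answer: C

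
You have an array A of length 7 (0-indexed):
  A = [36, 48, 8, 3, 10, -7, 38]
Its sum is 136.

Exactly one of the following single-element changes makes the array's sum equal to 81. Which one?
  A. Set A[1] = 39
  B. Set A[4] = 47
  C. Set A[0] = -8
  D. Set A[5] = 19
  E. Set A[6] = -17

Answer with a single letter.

Answer: E

Derivation:
Option A: A[1] 48->39, delta=-9, new_sum=136+(-9)=127
Option B: A[4] 10->47, delta=37, new_sum=136+(37)=173
Option C: A[0] 36->-8, delta=-44, new_sum=136+(-44)=92
Option D: A[5] -7->19, delta=26, new_sum=136+(26)=162
Option E: A[6] 38->-17, delta=-55, new_sum=136+(-55)=81 <-- matches target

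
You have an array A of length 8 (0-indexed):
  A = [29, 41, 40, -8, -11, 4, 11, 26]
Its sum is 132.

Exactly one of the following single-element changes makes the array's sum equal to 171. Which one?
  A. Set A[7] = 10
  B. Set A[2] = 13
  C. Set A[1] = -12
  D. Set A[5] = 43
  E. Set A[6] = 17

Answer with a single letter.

Option A: A[7] 26->10, delta=-16, new_sum=132+(-16)=116
Option B: A[2] 40->13, delta=-27, new_sum=132+(-27)=105
Option C: A[1] 41->-12, delta=-53, new_sum=132+(-53)=79
Option D: A[5] 4->43, delta=39, new_sum=132+(39)=171 <-- matches target
Option E: A[6] 11->17, delta=6, new_sum=132+(6)=138

Answer: D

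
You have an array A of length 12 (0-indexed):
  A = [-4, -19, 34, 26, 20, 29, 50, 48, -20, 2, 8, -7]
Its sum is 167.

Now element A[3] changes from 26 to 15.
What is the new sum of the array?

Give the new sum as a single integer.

Answer: 156

Derivation:
Old value at index 3: 26
New value at index 3: 15
Delta = 15 - 26 = -11
New sum = old_sum + delta = 167 + (-11) = 156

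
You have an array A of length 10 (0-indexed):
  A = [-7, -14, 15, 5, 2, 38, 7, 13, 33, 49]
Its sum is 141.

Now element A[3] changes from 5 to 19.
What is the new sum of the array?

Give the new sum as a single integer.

Old value at index 3: 5
New value at index 3: 19
Delta = 19 - 5 = 14
New sum = old_sum + delta = 141 + (14) = 155

Answer: 155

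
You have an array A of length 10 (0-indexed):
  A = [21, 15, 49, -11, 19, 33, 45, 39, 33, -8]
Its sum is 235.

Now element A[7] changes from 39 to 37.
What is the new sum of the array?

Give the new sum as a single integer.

Old value at index 7: 39
New value at index 7: 37
Delta = 37 - 39 = -2
New sum = old_sum + delta = 235 + (-2) = 233

Answer: 233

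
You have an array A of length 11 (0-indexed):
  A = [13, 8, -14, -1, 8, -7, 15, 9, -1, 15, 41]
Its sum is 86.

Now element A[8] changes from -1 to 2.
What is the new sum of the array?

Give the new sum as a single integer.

Answer: 89

Derivation:
Old value at index 8: -1
New value at index 8: 2
Delta = 2 - -1 = 3
New sum = old_sum + delta = 86 + (3) = 89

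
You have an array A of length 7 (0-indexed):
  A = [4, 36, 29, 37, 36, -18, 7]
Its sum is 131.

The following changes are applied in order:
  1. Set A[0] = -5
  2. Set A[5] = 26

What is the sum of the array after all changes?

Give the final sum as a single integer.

Initial sum: 131
Change 1: A[0] 4 -> -5, delta = -9, sum = 122
Change 2: A[5] -18 -> 26, delta = 44, sum = 166

Answer: 166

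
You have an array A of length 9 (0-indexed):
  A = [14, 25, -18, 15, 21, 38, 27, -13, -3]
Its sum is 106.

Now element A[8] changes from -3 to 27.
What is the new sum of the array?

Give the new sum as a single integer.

Old value at index 8: -3
New value at index 8: 27
Delta = 27 - -3 = 30
New sum = old_sum + delta = 106 + (30) = 136

Answer: 136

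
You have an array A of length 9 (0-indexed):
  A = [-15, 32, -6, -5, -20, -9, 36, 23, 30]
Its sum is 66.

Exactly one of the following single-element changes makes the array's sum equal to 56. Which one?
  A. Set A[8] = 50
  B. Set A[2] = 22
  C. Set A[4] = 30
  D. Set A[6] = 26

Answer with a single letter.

Option A: A[8] 30->50, delta=20, new_sum=66+(20)=86
Option B: A[2] -6->22, delta=28, new_sum=66+(28)=94
Option C: A[4] -20->30, delta=50, new_sum=66+(50)=116
Option D: A[6] 36->26, delta=-10, new_sum=66+(-10)=56 <-- matches target

Answer: D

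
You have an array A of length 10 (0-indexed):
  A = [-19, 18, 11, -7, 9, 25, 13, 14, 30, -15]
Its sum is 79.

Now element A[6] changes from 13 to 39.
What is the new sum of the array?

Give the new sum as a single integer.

Answer: 105

Derivation:
Old value at index 6: 13
New value at index 6: 39
Delta = 39 - 13 = 26
New sum = old_sum + delta = 79 + (26) = 105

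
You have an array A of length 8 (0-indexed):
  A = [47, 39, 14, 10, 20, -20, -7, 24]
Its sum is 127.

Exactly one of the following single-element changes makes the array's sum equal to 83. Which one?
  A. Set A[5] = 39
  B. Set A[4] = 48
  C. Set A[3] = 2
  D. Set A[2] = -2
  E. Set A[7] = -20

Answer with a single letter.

Option A: A[5] -20->39, delta=59, new_sum=127+(59)=186
Option B: A[4] 20->48, delta=28, new_sum=127+(28)=155
Option C: A[3] 10->2, delta=-8, new_sum=127+(-8)=119
Option D: A[2] 14->-2, delta=-16, new_sum=127+(-16)=111
Option E: A[7] 24->-20, delta=-44, new_sum=127+(-44)=83 <-- matches target

Answer: E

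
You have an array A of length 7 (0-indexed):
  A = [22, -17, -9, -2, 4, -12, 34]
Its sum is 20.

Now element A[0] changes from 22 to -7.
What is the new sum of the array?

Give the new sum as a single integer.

Answer: -9

Derivation:
Old value at index 0: 22
New value at index 0: -7
Delta = -7 - 22 = -29
New sum = old_sum + delta = 20 + (-29) = -9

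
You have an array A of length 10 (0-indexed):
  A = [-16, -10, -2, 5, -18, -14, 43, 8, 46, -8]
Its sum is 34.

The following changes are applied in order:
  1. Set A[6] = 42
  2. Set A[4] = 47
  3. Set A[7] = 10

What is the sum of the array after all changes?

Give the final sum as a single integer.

Answer: 100

Derivation:
Initial sum: 34
Change 1: A[6] 43 -> 42, delta = -1, sum = 33
Change 2: A[4] -18 -> 47, delta = 65, sum = 98
Change 3: A[7] 8 -> 10, delta = 2, sum = 100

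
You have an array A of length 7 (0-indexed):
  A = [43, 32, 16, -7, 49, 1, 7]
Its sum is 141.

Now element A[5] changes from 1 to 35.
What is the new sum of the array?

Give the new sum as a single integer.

Old value at index 5: 1
New value at index 5: 35
Delta = 35 - 1 = 34
New sum = old_sum + delta = 141 + (34) = 175

Answer: 175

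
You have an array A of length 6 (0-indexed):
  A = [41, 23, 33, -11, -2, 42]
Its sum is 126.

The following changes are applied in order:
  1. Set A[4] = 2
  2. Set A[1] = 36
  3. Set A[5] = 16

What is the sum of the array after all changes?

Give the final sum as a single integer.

Answer: 117

Derivation:
Initial sum: 126
Change 1: A[4] -2 -> 2, delta = 4, sum = 130
Change 2: A[1] 23 -> 36, delta = 13, sum = 143
Change 3: A[5] 42 -> 16, delta = -26, sum = 117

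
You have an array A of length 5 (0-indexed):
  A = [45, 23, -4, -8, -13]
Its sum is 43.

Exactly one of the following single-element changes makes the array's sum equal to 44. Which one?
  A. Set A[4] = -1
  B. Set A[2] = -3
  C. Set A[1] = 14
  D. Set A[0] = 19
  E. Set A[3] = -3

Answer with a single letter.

Option A: A[4] -13->-1, delta=12, new_sum=43+(12)=55
Option B: A[2] -4->-3, delta=1, new_sum=43+(1)=44 <-- matches target
Option C: A[1] 23->14, delta=-9, new_sum=43+(-9)=34
Option D: A[0] 45->19, delta=-26, new_sum=43+(-26)=17
Option E: A[3] -8->-3, delta=5, new_sum=43+(5)=48

Answer: B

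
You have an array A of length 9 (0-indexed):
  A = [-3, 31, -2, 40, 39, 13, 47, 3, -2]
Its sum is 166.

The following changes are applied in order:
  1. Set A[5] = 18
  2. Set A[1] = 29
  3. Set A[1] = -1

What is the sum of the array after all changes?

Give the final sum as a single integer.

Answer: 139

Derivation:
Initial sum: 166
Change 1: A[5] 13 -> 18, delta = 5, sum = 171
Change 2: A[1] 31 -> 29, delta = -2, sum = 169
Change 3: A[1] 29 -> -1, delta = -30, sum = 139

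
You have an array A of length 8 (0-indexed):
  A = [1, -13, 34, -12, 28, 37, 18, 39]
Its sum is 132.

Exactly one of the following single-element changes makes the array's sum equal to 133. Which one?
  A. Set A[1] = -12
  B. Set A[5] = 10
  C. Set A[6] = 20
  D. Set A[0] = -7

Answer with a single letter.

Answer: A

Derivation:
Option A: A[1] -13->-12, delta=1, new_sum=132+(1)=133 <-- matches target
Option B: A[5] 37->10, delta=-27, new_sum=132+(-27)=105
Option C: A[6] 18->20, delta=2, new_sum=132+(2)=134
Option D: A[0] 1->-7, delta=-8, new_sum=132+(-8)=124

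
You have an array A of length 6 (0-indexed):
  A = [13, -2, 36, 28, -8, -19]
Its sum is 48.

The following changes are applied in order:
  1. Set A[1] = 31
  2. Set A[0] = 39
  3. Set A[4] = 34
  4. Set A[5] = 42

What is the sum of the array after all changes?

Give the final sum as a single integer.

Answer: 210

Derivation:
Initial sum: 48
Change 1: A[1] -2 -> 31, delta = 33, sum = 81
Change 2: A[0] 13 -> 39, delta = 26, sum = 107
Change 3: A[4] -8 -> 34, delta = 42, sum = 149
Change 4: A[5] -19 -> 42, delta = 61, sum = 210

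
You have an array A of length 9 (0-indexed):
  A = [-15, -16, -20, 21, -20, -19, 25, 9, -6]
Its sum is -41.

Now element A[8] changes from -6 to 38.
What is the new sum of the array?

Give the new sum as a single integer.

Old value at index 8: -6
New value at index 8: 38
Delta = 38 - -6 = 44
New sum = old_sum + delta = -41 + (44) = 3

Answer: 3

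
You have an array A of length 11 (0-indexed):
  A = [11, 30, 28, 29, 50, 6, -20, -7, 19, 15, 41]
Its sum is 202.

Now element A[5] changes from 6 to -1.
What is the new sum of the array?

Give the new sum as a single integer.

Answer: 195

Derivation:
Old value at index 5: 6
New value at index 5: -1
Delta = -1 - 6 = -7
New sum = old_sum + delta = 202 + (-7) = 195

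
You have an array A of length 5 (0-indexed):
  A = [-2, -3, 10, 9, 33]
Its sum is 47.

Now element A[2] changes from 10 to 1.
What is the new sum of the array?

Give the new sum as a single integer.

Old value at index 2: 10
New value at index 2: 1
Delta = 1 - 10 = -9
New sum = old_sum + delta = 47 + (-9) = 38

Answer: 38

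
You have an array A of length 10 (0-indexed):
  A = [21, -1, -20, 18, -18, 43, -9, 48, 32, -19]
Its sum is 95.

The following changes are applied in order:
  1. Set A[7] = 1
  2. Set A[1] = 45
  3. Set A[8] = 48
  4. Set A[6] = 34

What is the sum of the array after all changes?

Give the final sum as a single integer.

Initial sum: 95
Change 1: A[7] 48 -> 1, delta = -47, sum = 48
Change 2: A[1] -1 -> 45, delta = 46, sum = 94
Change 3: A[8] 32 -> 48, delta = 16, sum = 110
Change 4: A[6] -9 -> 34, delta = 43, sum = 153

Answer: 153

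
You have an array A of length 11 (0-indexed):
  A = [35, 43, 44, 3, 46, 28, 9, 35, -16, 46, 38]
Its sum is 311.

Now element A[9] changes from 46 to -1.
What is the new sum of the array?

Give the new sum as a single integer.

Old value at index 9: 46
New value at index 9: -1
Delta = -1 - 46 = -47
New sum = old_sum + delta = 311 + (-47) = 264

Answer: 264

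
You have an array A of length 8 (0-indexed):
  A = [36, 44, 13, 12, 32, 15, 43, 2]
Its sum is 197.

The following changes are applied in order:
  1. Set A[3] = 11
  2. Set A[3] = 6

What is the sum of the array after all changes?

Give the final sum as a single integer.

Answer: 191

Derivation:
Initial sum: 197
Change 1: A[3] 12 -> 11, delta = -1, sum = 196
Change 2: A[3] 11 -> 6, delta = -5, sum = 191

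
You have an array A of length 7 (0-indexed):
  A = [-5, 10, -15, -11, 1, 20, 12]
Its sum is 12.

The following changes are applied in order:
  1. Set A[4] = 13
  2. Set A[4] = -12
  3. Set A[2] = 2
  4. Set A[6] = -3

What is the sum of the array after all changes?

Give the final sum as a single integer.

Initial sum: 12
Change 1: A[4] 1 -> 13, delta = 12, sum = 24
Change 2: A[4] 13 -> -12, delta = -25, sum = -1
Change 3: A[2] -15 -> 2, delta = 17, sum = 16
Change 4: A[6] 12 -> -3, delta = -15, sum = 1

Answer: 1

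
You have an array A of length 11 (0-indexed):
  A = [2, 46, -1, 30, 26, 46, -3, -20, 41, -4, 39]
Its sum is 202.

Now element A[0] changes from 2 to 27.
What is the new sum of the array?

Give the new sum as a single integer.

Answer: 227

Derivation:
Old value at index 0: 2
New value at index 0: 27
Delta = 27 - 2 = 25
New sum = old_sum + delta = 202 + (25) = 227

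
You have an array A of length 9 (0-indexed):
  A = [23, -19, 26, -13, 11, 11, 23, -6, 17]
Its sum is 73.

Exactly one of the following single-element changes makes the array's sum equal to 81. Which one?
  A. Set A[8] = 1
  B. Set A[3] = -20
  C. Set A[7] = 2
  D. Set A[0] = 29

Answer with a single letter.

Answer: C

Derivation:
Option A: A[8] 17->1, delta=-16, new_sum=73+(-16)=57
Option B: A[3] -13->-20, delta=-7, new_sum=73+(-7)=66
Option C: A[7] -6->2, delta=8, new_sum=73+(8)=81 <-- matches target
Option D: A[0] 23->29, delta=6, new_sum=73+(6)=79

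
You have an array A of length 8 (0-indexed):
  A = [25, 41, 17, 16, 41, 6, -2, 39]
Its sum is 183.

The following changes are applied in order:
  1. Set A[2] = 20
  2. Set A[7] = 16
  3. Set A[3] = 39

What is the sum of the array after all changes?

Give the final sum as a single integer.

Initial sum: 183
Change 1: A[2] 17 -> 20, delta = 3, sum = 186
Change 2: A[7] 39 -> 16, delta = -23, sum = 163
Change 3: A[3] 16 -> 39, delta = 23, sum = 186

Answer: 186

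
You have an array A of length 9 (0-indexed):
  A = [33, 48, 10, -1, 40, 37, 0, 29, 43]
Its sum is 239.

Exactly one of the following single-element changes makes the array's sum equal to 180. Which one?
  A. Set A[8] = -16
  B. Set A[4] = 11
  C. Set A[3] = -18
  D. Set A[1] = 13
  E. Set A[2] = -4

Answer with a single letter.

Answer: A

Derivation:
Option A: A[8] 43->-16, delta=-59, new_sum=239+(-59)=180 <-- matches target
Option B: A[4] 40->11, delta=-29, new_sum=239+(-29)=210
Option C: A[3] -1->-18, delta=-17, new_sum=239+(-17)=222
Option D: A[1] 48->13, delta=-35, new_sum=239+(-35)=204
Option E: A[2] 10->-4, delta=-14, new_sum=239+(-14)=225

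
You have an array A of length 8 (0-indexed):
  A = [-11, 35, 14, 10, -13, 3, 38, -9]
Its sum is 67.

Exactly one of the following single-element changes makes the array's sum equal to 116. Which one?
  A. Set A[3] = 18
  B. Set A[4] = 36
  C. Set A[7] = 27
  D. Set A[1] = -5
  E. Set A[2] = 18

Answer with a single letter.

Answer: B

Derivation:
Option A: A[3] 10->18, delta=8, new_sum=67+(8)=75
Option B: A[4] -13->36, delta=49, new_sum=67+(49)=116 <-- matches target
Option C: A[7] -9->27, delta=36, new_sum=67+(36)=103
Option D: A[1] 35->-5, delta=-40, new_sum=67+(-40)=27
Option E: A[2] 14->18, delta=4, new_sum=67+(4)=71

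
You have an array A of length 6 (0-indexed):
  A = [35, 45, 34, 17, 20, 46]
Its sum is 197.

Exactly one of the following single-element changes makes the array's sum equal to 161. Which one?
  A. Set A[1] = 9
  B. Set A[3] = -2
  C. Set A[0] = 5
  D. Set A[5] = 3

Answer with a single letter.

Answer: A

Derivation:
Option A: A[1] 45->9, delta=-36, new_sum=197+(-36)=161 <-- matches target
Option B: A[3] 17->-2, delta=-19, new_sum=197+(-19)=178
Option C: A[0] 35->5, delta=-30, new_sum=197+(-30)=167
Option D: A[5] 46->3, delta=-43, new_sum=197+(-43)=154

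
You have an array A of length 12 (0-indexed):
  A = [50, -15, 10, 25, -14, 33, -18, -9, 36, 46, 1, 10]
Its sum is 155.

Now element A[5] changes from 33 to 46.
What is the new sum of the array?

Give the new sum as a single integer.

Old value at index 5: 33
New value at index 5: 46
Delta = 46 - 33 = 13
New sum = old_sum + delta = 155 + (13) = 168

Answer: 168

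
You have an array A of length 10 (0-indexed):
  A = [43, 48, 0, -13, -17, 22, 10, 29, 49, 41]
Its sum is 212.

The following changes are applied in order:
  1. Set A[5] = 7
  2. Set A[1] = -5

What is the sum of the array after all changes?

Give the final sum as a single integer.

Answer: 144

Derivation:
Initial sum: 212
Change 1: A[5] 22 -> 7, delta = -15, sum = 197
Change 2: A[1] 48 -> -5, delta = -53, sum = 144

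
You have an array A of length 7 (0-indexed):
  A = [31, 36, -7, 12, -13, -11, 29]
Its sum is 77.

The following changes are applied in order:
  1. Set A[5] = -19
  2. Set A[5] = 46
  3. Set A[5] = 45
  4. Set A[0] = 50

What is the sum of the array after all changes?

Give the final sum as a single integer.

Answer: 152

Derivation:
Initial sum: 77
Change 1: A[5] -11 -> -19, delta = -8, sum = 69
Change 2: A[5] -19 -> 46, delta = 65, sum = 134
Change 3: A[5] 46 -> 45, delta = -1, sum = 133
Change 4: A[0] 31 -> 50, delta = 19, sum = 152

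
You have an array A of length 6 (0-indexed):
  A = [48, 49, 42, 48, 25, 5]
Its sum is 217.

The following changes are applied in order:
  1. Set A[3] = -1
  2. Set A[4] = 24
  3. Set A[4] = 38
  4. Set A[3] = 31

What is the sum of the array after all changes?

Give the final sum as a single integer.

Initial sum: 217
Change 1: A[3] 48 -> -1, delta = -49, sum = 168
Change 2: A[4] 25 -> 24, delta = -1, sum = 167
Change 3: A[4] 24 -> 38, delta = 14, sum = 181
Change 4: A[3] -1 -> 31, delta = 32, sum = 213

Answer: 213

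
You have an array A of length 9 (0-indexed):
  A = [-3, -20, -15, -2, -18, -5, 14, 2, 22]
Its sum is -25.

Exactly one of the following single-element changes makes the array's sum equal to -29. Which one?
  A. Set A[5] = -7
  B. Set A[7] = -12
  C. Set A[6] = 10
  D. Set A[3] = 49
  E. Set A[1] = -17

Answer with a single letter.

Option A: A[5] -5->-7, delta=-2, new_sum=-25+(-2)=-27
Option B: A[7] 2->-12, delta=-14, new_sum=-25+(-14)=-39
Option C: A[6] 14->10, delta=-4, new_sum=-25+(-4)=-29 <-- matches target
Option D: A[3] -2->49, delta=51, new_sum=-25+(51)=26
Option E: A[1] -20->-17, delta=3, new_sum=-25+(3)=-22

Answer: C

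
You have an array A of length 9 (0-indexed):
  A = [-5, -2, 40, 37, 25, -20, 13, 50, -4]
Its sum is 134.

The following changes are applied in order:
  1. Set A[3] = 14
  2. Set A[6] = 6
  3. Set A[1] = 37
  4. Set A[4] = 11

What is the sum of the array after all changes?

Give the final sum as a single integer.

Initial sum: 134
Change 1: A[3] 37 -> 14, delta = -23, sum = 111
Change 2: A[6] 13 -> 6, delta = -7, sum = 104
Change 3: A[1] -2 -> 37, delta = 39, sum = 143
Change 4: A[4] 25 -> 11, delta = -14, sum = 129

Answer: 129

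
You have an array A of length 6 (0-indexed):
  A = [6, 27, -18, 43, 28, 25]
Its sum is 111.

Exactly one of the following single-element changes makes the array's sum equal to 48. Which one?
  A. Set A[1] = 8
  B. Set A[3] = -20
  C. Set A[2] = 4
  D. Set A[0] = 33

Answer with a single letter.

Option A: A[1] 27->8, delta=-19, new_sum=111+(-19)=92
Option B: A[3] 43->-20, delta=-63, new_sum=111+(-63)=48 <-- matches target
Option C: A[2] -18->4, delta=22, new_sum=111+(22)=133
Option D: A[0] 6->33, delta=27, new_sum=111+(27)=138

Answer: B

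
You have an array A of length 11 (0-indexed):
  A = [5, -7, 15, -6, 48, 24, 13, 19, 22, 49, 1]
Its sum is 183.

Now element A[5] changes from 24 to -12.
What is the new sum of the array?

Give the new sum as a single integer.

Answer: 147

Derivation:
Old value at index 5: 24
New value at index 5: -12
Delta = -12 - 24 = -36
New sum = old_sum + delta = 183 + (-36) = 147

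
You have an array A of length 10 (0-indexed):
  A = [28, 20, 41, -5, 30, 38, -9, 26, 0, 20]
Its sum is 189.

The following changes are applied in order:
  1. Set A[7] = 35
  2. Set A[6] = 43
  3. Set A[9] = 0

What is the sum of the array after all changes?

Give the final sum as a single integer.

Initial sum: 189
Change 1: A[7] 26 -> 35, delta = 9, sum = 198
Change 2: A[6] -9 -> 43, delta = 52, sum = 250
Change 3: A[9] 20 -> 0, delta = -20, sum = 230

Answer: 230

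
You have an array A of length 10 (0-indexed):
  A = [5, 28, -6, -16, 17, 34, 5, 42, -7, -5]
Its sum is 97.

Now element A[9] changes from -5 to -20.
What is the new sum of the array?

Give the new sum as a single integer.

Answer: 82

Derivation:
Old value at index 9: -5
New value at index 9: -20
Delta = -20 - -5 = -15
New sum = old_sum + delta = 97 + (-15) = 82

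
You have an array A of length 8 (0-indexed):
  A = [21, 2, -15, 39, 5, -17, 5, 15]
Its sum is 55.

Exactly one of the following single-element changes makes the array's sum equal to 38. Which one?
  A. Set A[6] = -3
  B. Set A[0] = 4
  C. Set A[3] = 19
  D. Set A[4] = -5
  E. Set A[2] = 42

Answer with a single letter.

Option A: A[6] 5->-3, delta=-8, new_sum=55+(-8)=47
Option B: A[0] 21->4, delta=-17, new_sum=55+(-17)=38 <-- matches target
Option C: A[3] 39->19, delta=-20, new_sum=55+(-20)=35
Option D: A[4] 5->-5, delta=-10, new_sum=55+(-10)=45
Option E: A[2] -15->42, delta=57, new_sum=55+(57)=112

Answer: B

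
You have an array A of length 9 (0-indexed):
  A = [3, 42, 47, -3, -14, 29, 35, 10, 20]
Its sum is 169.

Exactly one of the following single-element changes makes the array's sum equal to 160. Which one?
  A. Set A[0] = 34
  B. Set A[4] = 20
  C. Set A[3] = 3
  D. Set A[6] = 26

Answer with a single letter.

Answer: D

Derivation:
Option A: A[0] 3->34, delta=31, new_sum=169+(31)=200
Option B: A[4] -14->20, delta=34, new_sum=169+(34)=203
Option C: A[3] -3->3, delta=6, new_sum=169+(6)=175
Option D: A[6] 35->26, delta=-9, new_sum=169+(-9)=160 <-- matches target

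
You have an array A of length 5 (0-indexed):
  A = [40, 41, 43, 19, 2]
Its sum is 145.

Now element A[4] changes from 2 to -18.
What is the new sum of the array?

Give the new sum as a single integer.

Old value at index 4: 2
New value at index 4: -18
Delta = -18 - 2 = -20
New sum = old_sum + delta = 145 + (-20) = 125

Answer: 125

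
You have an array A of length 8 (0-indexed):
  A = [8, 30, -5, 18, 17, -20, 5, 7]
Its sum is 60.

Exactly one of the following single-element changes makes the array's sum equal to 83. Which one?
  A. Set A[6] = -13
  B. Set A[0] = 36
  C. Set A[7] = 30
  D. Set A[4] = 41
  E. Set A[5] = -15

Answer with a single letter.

Option A: A[6] 5->-13, delta=-18, new_sum=60+(-18)=42
Option B: A[0] 8->36, delta=28, new_sum=60+(28)=88
Option C: A[7] 7->30, delta=23, new_sum=60+(23)=83 <-- matches target
Option D: A[4] 17->41, delta=24, new_sum=60+(24)=84
Option E: A[5] -20->-15, delta=5, new_sum=60+(5)=65

Answer: C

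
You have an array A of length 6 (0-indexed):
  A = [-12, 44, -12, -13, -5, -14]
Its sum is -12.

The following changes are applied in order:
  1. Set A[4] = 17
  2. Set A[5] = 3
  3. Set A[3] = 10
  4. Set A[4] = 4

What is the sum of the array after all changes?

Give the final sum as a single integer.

Initial sum: -12
Change 1: A[4] -5 -> 17, delta = 22, sum = 10
Change 2: A[5] -14 -> 3, delta = 17, sum = 27
Change 3: A[3] -13 -> 10, delta = 23, sum = 50
Change 4: A[4] 17 -> 4, delta = -13, sum = 37

Answer: 37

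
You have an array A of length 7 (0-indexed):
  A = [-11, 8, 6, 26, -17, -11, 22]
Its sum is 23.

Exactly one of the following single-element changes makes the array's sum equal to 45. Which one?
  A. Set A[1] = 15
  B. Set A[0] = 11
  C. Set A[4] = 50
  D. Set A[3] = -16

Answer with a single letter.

Option A: A[1] 8->15, delta=7, new_sum=23+(7)=30
Option B: A[0] -11->11, delta=22, new_sum=23+(22)=45 <-- matches target
Option C: A[4] -17->50, delta=67, new_sum=23+(67)=90
Option D: A[3] 26->-16, delta=-42, new_sum=23+(-42)=-19

Answer: B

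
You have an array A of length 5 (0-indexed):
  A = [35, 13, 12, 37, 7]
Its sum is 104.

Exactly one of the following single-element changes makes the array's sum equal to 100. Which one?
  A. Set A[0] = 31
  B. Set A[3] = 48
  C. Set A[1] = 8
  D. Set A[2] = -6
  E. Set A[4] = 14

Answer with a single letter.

Option A: A[0] 35->31, delta=-4, new_sum=104+(-4)=100 <-- matches target
Option B: A[3] 37->48, delta=11, new_sum=104+(11)=115
Option C: A[1] 13->8, delta=-5, new_sum=104+(-5)=99
Option D: A[2] 12->-6, delta=-18, new_sum=104+(-18)=86
Option E: A[4] 7->14, delta=7, new_sum=104+(7)=111

Answer: A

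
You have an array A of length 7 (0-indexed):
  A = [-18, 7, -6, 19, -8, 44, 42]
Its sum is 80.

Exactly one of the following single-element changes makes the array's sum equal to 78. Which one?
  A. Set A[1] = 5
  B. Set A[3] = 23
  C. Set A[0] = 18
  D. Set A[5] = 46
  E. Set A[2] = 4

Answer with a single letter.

Option A: A[1] 7->5, delta=-2, new_sum=80+(-2)=78 <-- matches target
Option B: A[3] 19->23, delta=4, new_sum=80+(4)=84
Option C: A[0] -18->18, delta=36, new_sum=80+(36)=116
Option D: A[5] 44->46, delta=2, new_sum=80+(2)=82
Option E: A[2] -6->4, delta=10, new_sum=80+(10)=90

Answer: A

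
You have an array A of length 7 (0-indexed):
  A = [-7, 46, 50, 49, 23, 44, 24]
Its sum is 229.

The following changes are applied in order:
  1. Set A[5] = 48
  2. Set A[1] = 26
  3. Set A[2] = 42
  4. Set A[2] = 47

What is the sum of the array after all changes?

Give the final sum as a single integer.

Answer: 210

Derivation:
Initial sum: 229
Change 1: A[5] 44 -> 48, delta = 4, sum = 233
Change 2: A[1] 46 -> 26, delta = -20, sum = 213
Change 3: A[2] 50 -> 42, delta = -8, sum = 205
Change 4: A[2] 42 -> 47, delta = 5, sum = 210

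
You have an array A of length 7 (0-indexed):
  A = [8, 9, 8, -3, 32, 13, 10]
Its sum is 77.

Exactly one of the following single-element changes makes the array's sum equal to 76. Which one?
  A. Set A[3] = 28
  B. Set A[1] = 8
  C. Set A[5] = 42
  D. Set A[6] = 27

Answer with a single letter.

Option A: A[3] -3->28, delta=31, new_sum=77+(31)=108
Option B: A[1] 9->8, delta=-1, new_sum=77+(-1)=76 <-- matches target
Option C: A[5] 13->42, delta=29, new_sum=77+(29)=106
Option D: A[6] 10->27, delta=17, new_sum=77+(17)=94

Answer: B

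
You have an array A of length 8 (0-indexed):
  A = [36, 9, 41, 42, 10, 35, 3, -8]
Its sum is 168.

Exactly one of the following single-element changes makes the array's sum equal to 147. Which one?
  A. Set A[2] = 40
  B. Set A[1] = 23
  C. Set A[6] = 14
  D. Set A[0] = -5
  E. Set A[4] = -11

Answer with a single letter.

Answer: E

Derivation:
Option A: A[2] 41->40, delta=-1, new_sum=168+(-1)=167
Option B: A[1] 9->23, delta=14, new_sum=168+(14)=182
Option C: A[6] 3->14, delta=11, new_sum=168+(11)=179
Option D: A[0] 36->-5, delta=-41, new_sum=168+(-41)=127
Option E: A[4] 10->-11, delta=-21, new_sum=168+(-21)=147 <-- matches target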